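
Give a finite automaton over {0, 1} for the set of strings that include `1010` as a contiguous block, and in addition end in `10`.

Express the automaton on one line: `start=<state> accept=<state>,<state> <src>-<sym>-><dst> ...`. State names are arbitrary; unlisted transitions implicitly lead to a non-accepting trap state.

start=S0 accept=S4 S0-0->S0 S0-1->S1 S1-0->S2 S1-1->S1 S2-0->S0 S2-1->S3 S3-0->S4 S3-1->S1 S4-0->S5 S4-1->S6 S5-0->S5 S5-1->S6 S6-0->S4 S6-1->S6

Run two small machines in parallel and take their product. One (5 states) tracks whether and how much of `1010` has been seen; the other (3 states) tracks how much of the suffix `10` has currently been matched. Each combined state is a pair, one component from each; accept when both components accept.
7 states suffice.
        0   1  
>  S0   S0  S1 
   S1   S2  S1 
   S2   S0  S3 
   S3   S4  S1 
 * S4   S5  S6 
   S5   S5  S6 
   S6   S4  S6 
(> = start, * = accepting)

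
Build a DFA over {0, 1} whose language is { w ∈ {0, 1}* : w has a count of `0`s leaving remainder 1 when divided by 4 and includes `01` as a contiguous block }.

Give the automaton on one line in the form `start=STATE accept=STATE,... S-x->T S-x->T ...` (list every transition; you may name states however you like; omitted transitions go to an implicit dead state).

start=q0 accept=q3 q0-0->q1 q0-1->q0 q1-0->q2 q1-1->q3 q2-0->q4 q2-1->q5 q3-0->q5 q3-1->q3 q4-0->q6 q4-1->q7 q5-0->q7 q5-1->q5 q6-0->q1 q6-1->q8 q7-0->q8 q7-1->q7 q8-0->q3 q8-1->q8

Handle the two conditions separately and then intersect. The first has 4 states tracking the count of `0`s modulo 4; the second has 3 states tracking whether and how much of `01` has been seen. A product state is a pair (one from each), accepting exactly when both do.
A 9-state machine:
        0   1  
>  q0   q1  q0 
   q1   q2  q3 
   q2   q4  q5 
 * q3   q5  q3 
   q4   q6  q7 
   q5   q7  q5 
   q6   q1  q8 
   q7   q8  q7 
   q8   q3  q8 
(> = start, * = accepting)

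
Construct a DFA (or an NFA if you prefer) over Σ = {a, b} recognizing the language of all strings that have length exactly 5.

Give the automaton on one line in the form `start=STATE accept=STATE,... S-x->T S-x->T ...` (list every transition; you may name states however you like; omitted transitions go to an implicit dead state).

start=q0 accept=q5 q0-a->q1 q0-b->q1 q1-a->q2 q1-b->q2 q2-a->q3 q2-b->q3 q3-a->q4 q3-b->q4 q4-a->q5 q4-b->q5 q5-a->q6 q5-b->q6 q6-a->q6 q6-b->q6

Count input length up to 6: every symbol moves from q0 toward q6, which means 'more than 5' and absorbs. Accept from {q5}.
A 7-state machine:
        a   b  
>  q0   q1  q1 
   q1   q2  q2 
   q2   q3  q3 
   q3   q4  q4 
   q4   q5  q5 
 * q5   q6  q6 
   q6   q6  q6 
(> = start, * = accepting)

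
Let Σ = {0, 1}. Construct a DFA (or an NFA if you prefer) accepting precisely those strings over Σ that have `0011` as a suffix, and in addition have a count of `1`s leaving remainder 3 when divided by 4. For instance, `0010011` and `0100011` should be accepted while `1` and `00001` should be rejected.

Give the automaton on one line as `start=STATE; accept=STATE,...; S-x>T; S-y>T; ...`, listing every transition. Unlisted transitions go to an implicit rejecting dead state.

Build one automaton per condition and run them in lockstep. The first has 5 states tracking how much of the suffix `0011` has currently been matched; the second has 4 states tracking the count of `1`s modulo 4. A product state is a pair (one from each), accepting exactly when both do.
          0    1  
>  S0     S1   S2 
   S1     S3   S2 
   S2     S4   S5 
   S3     S3   S6 
   S4     S7   S5 
   S5     S8   S9 
   S6     S4  S10 
   S7     S7  S11 
   S8    S12   S9 
   S9    S13   S0 
   S10    S8   S9 
   S11    S8  S14 
   S12   S12  S15 
   S13   S16   S0 
 * S14   S13   S0 
   S15   S13  S17 
   S16   S16  S18 
   S17    S1   S2 
   S18    S1  S19 
   S19    S4   S5 
(> = start, * = accepting)

start=S0; accept=S14; S0-0>S1; S0-1>S2; S1-0>S3; S1-1>S2; S2-0>S4; S2-1>S5; S3-0>S3; S3-1>S6; S4-0>S7; S4-1>S5; S5-0>S8; S5-1>S9; S6-0>S4; S6-1>S10; S7-0>S7; S7-1>S11; S8-0>S12; S8-1>S9; S9-0>S13; S9-1>S0; S10-0>S8; S10-1>S9; S11-0>S8; S11-1>S14; S12-0>S12; S12-1>S15; S13-0>S16; S13-1>S0; S14-0>S13; S14-1>S0; S15-0>S13; S15-1>S17; S16-0>S16; S16-1>S18; S17-0>S1; S17-1>S2; S18-0>S1; S18-1>S19; S19-0>S4; S19-1>S5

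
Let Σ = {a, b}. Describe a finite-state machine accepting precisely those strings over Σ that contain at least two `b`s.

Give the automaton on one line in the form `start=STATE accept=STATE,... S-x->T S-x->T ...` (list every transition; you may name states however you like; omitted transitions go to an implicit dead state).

Count `b`s, saturating at 3: states S0 through S2 mean 0 through 2 `b`s seen; S3 means more than 2. Each `b` increments (capped at S3); other symbols loop. Accept from {S2, S3}.
A 4-state machine:
        a   b  
>  S0   S0  S1 
   S1   S1  S2 
 * S2   S2  S3 
 * S3   S3  S3 
(> = start, * = accepting)

start=S0 accept=S2,S3 S0-a->S0 S0-b->S1 S1-a->S1 S1-b->S2 S2-a->S2 S2-b->S3 S3-a->S3 S3-b->S3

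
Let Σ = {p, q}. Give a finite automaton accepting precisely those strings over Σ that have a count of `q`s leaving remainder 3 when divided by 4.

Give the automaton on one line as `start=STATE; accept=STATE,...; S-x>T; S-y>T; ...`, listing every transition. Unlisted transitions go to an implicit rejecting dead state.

The only thing that matters is how many `q`s have appeared, reduced mod 4. Use one state per residue: S0 for 0, …, S3 for 3. Reading `q` moves to the next residue; anything else stays put. S3 is accepting.
A 4-state machine:
        p   q  
>  S0   S0  S1 
   S1   S1  S2 
   S2   S2  S3 
 * S3   S3  S0 
(> = start, * = accepting)

start=S0; accept=S3; S0-p>S0; S0-q>S1; S1-p>S1; S1-q>S2; S2-p>S2; S2-q>S3; S3-p>S3; S3-q>S0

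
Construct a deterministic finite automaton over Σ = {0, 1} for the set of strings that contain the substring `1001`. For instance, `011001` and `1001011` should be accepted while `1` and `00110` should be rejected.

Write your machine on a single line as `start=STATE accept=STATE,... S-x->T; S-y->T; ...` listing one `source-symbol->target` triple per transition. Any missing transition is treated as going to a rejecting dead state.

Track how much of `1001` has been matched so far: state q0 is no progress, q4 is the absorbing accept state reached once `1001` has occurred. Intermediate states record partial matches; on a mismatch, fall back to the longest reusable overlap.
        0   1  
>  q0   q0  q1 
   q1   q2  q1 
   q2   q3  q1 
   q3   q0  q4 
 * q4   q4  q4 
(> = start, * = accepting)

start=q0; accept=q4; q0-0->q0; q0-1->q1; q1-0->q2; q1-1->q1; q2-0->q3; q2-1->q1; q3-0->q0; q3-1->q4; q4-0->q4; q4-1->q4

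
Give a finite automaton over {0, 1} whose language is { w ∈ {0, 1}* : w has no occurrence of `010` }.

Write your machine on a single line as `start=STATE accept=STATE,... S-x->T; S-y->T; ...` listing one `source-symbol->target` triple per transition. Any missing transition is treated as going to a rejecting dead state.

start=q0; accept=q0,q1,q2; q0-0->q1; q0-1->q0; q1-0->q1; q1-1->q2; q2-0->q3; q2-1->q0; q3-0->q3; q3-1->q3

Track partial matches of the forbidden pattern `010`. State q3 is a dead state reached once `010` has occurred; every other state accepts. q0 means no part of `010` is currently matched.
With 4 states:
        0   1  
>* q0   q1  q0 
 * q1   q1  q2 
 * q2   q3  q0 
   q3   q3  q3 
(> = start, * = accepting)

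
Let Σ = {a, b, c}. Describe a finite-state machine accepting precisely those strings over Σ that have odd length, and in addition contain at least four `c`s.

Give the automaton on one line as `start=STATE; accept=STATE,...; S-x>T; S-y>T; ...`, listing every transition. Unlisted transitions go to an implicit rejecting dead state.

start=s0; accept=s9,s10; s0-a>s1; s0-b>s1; s0-c>s2; s1-a>s0; s1-b>s0; s1-c>s3; s2-a>s3; s2-b>s3; s2-c>s4; s3-a>s2; s3-b>s2; s3-c>s5; s4-a>s5; s4-b>s5; s4-c>s6; s5-a>s4; s5-b>s4; s5-c>s7; s6-a>s7; s6-b>s7; s6-c>s8; s7-a>s6; s7-b>s6; s7-c>s9; s8-a>s9; s8-b>s9; s8-c>s10; s9-a>s8; s9-b>s8; s9-c>s11; s10-a>s11; s10-b>s11; s10-c>s11; s11-a>s10; s11-b>s10; s11-c>s10

Build one automaton per condition and run them in lockstep. The first has 2 states tracking the input length modulo 2; the second has 6 states tracking the count of `c`s, saturating at 5. A product state is a pair (one from each), accepting exactly when both do.
          a    b    c  
>  s0     s1   s1   s2 
   s1     s0   s0   s3 
   s2     s3   s3   s4 
   s3     s2   s2   s5 
   s4     s5   s5   s6 
   s5     s4   s4   s7 
   s6     s7   s7   s8 
   s7     s6   s6   s9 
   s8     s9   s9  s10 
 * s9     s8   s8  s11 
 * s10   s11  s11  s11 
   s11   s10  s10  s10 
(> = start, * = accepting)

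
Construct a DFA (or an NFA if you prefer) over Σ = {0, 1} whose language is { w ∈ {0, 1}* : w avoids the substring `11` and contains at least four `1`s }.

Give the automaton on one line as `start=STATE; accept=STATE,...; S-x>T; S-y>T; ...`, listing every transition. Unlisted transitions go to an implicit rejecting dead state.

start=q0; accept=q11,q12,q13,q14; q0-0>q0; q0-1>q1; q1-0>q2; q1-1>q3; q2-0>q2; q2-1>q4; q3-0>q3; q3-1>q5; q4-0>q6; q4-1>q5; q5-0>q5; q5-1>q7; q6-0>q6; q6-1>q8; q7-0>q7; q7-1>q9; q8-0>q10; q8-1>q7; q9-0>q9; q9-1>q9; q10-0>q10; q10-1>q11; q11-0>q12; q11-1>q9; q12-0>q12; q12-1>q13; q13-0>q14; q13-1>q9; q14-0>q14; q14-1>q13

Build one automaton per condition and run them in lockstep. One (3 states) tracks partial matches of the forbidden pattern `11`; the other (6 states) tracks the count of `1`s, saturating at 5. Each combined state is a pair, one component from each; accept when both components accept.
A 15-state machine:
          0    1  
>  q0     q0   q1 
   q1     q2   q3 
   q2     q2   q4 
   q3     q3   q5 
   q4     q6   q5 
   q5     q5   q7 
   q6     q6   q8 
   q7     q7   q9 
   q8    q10   q7 
   q9     q9   q9 
   q10   q10  q11 
 * q11   q12   q9 
 * q12   q12  q13 
 * q13   q14   q9 
 * q14   q14  q13 
(> = start, * = accepting)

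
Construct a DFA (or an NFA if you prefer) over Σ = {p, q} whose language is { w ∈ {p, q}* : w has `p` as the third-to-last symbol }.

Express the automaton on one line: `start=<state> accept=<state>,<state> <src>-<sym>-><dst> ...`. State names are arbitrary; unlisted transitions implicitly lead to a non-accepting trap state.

start=S0 accept=S7,S8,S9,S10 S0-p->S1 S0-q->S2 S1-p->S3 S1-q->S4 S2-p->S5 S2-q->S6 S3-p->S7 S3-q->S8 S4-p->S9 S4-q->S10 S5-p->S11 S5-q->S12 S6-p->S13 S6-q->S14 S7-p->S7 S7-q->S8 S8-p->S9 S8-q->S10 S9-p->S11 S9-q->S12 S10-p->S13 S10-q->S14 S11-p->S7 S11-q->S8 S12-p->S9 S12-q->S10 S13-p->S11 S13-q->S12 S14-p->S13 S14-q->S14

Because acceptance depends on a position counted from the end, the machine has to buffer the most recent 3 symbols. Make each state the string of the last up-to-3 symbols read; on input `x` shift the window left and append `x`. Accept when the buffered window has length 3 and begins with `p`.
          p    q  
>  S0     S1   S2 
   S1     S3   S4 
   S2     S5   S6 
   S3     S7   S8 
   S4     S9  S10 
   S5    S11  S12 
   S6    S13  S14 
 * S7     S7   S8 
 * S8     S9  S10 
 * S9    S11  S12 
 * S10   S13  S14 
   S11    S7   S8 
   S12    S9  S10 
   S13   S11  S12 
   S14   S13  S14 
(> = start, * = accepting)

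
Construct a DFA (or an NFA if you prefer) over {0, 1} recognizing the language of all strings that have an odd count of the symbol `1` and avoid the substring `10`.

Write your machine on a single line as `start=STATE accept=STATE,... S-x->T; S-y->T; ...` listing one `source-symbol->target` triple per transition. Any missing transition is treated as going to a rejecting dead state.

start=q0; accept=q1; q0-0->q0; q0-1->q1; q1-0->q2; q1-1->q3; q2-0->q2; q2-1->q4; q3-0->q4; q3-1->q1; q4-0->q4; q4-1->q2

Run two small machines in parallel and take their product. The first has 2 states tracking the count of `1`s modulo 2; the second has 3 states tracking partial matches of the forbidden pattern `10`. A product state is a pair (one from each), accepting exactly when both do.
A 5-state machine:
        0   1  
>  q0   q0  q1 
 * q1   q2  q3 
   q2   q2  q4 
   q3   q4  q1 
   q4   q4  q2 
(> = start, * = accepting)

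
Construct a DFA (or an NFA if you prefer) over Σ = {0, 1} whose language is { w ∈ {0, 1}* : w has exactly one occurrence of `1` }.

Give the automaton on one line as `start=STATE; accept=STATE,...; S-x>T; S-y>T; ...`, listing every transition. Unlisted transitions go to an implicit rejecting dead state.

start=q0; accept=q1; q0-0>q0; q0-1>q1; q1-0>q1; q1-1>q2; q2-0>q2; q2-1>q2

Count `1`s, saturating at 2: state q0 means no `1` yet, q1 means one `1` seen, q2 means more than one. Each `1` increments (capped at q2); other symbols loop. Accept from {q1}.
With 3 states:
        0   1  
>  q0   q0  q1 
 * q1   q1  q2 
   q2   q2  q2 
(> = start, * = accepting)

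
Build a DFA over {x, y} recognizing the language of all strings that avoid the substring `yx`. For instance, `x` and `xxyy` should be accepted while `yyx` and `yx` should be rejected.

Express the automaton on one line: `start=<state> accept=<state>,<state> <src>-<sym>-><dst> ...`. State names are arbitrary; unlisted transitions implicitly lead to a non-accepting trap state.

start=q0 accept=q0,q1 q0-x->q0 q0-y->q1 q1-x->q2 q1-y->q1 q2-x->q2 q2-y->q2

This is the complement of 'contains `yx`'. Use the same substring-matching states — q0 through q2 holding how much of `yx` has just been matched — but flip the accepting set: everything except the trap q2 accepts.
3 states suffice.
        x   y  
>* q0   q0  q1 
 * q1   q2  q1 
   q2   q2  q2 
(> = start, * = accepting)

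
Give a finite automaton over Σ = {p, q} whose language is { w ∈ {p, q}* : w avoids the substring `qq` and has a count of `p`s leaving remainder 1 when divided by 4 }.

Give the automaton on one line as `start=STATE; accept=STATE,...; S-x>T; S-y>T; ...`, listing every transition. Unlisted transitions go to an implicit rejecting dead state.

start=A; accept=B,E; A-p>B; A-q>C; B-p>D; B-q>E; C-p>B; C-q>F; D-p>G; D-q>H; E-p>D; E-q>I; F-p>I; F-q>F; G-p>A; G-q>J; H-p>G; H-q>K; I-p>K; I-q>I; J-p>A; J-q>L; K-p>L; K-q>K; L-p>F; L-q>L

Handle the two conditions separately and then intersect. The first has 3 states tracking partial matches of the forbidden pattern `qq`; the second has 4 states tracking the count of `p`s modulo 4. A product state is a pair (one from each), accepting exactly when both do.
       p  q 
>  A   B  C 
 * B   D  E 
   C   B  F 
   D   G  H 
 * E   D  I 
   F   I  F 
   G   A  J 
   H   G  K 
   I   K  I 
   J   A  L 
   K   L  K 
   L   F  L 
(> = start, * = accepting)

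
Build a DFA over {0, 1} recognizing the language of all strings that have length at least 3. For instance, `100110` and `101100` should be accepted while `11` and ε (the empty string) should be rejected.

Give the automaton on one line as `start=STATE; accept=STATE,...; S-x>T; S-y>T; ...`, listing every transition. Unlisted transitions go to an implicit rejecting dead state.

We only need to distinguish lengths 0, 1, …, 3, and '>3'. Chain q0 → q1 → q2 → q3 → q4 on every symbol, with q4 looping. Accepting states: {q3, q4}.
5 states suffice.
        0   1  
>  q0   q1  q1 
   q1   q2  q2 
   q2   q3  q3 
 * q3   q4  q4 
 * q4   q4  q4 
(> = start, * = accepting)

start=q0; accept=q3,q4; q0-0>q1; q0-1>q1; q1-0>q2; q1-1>q2; q2-0>q3; q2-1>q3; q3-0>q4; q3-1>q4; q4-0>q4; q4-1>q4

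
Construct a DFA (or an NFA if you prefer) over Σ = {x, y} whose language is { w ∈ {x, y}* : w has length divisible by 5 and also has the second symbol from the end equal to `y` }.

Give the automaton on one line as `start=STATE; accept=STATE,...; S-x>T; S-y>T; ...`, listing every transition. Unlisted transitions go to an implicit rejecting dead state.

Handle the two conditions separately and then intersect. The first has 5 states tracking the input length modulo 5; the second has 7 states tracking the last 2 symbols read. A product state is a pair (one from each), accepting exactly when both do. Minimizing collapses redundant product states.
A 7-state machine:
        x   y  
>  q0   q1  q1 
   q1   q2  q2 
   q2   q3  q3 
   q3   q4  q5 
   q4   q0  q0 
   q5   q6  q6 
 * q6   q1  q1 
(> = start, * = accepting)

start=q0; accept=q6; q0-x>q1; q0-y>q1; q1-x>q2; q1-y>q2; q2-x>q3; q2-y>q3; q3-x>q4; q3-y>q5; q4-x>q0; q4-y>q0; q5-x>q6; q5-y>q6; q6-x>q1; q6-y>q1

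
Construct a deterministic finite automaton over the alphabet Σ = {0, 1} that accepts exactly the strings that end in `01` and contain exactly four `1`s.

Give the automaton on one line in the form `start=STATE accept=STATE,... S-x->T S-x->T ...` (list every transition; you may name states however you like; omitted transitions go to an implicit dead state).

start=A accept=G A-0->A A-1->B B-0->B B-1->C C-0->C C-1->D D-0->E D-1->F E-0->E E-1->G F-0->F F-1->F G-0->F G-1->F

Run two small machines in parallel and take their product. One (3 states) tracks how much of the suffix `01` has currently been matched; the other (6 states) tracks the count of `1`s, saturating at 5. Each combined state is a pair, one component from each; accept when both components accept. Equivalent product states are then merged.
7 states suffice.
       0  1 
>  A   A  B 
   B   B  C 
   C   C  D 
   D   E  F 
   E   E  G 
   F   F  F 
 * G   F  F 
(> = start, * = accepting)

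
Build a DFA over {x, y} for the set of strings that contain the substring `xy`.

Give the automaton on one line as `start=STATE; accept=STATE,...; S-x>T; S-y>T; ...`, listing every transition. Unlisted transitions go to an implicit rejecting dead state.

start=S0; accept=S2; S0-x>S1; S0-y>S0; S1-x>S1; S1-y>S2; S2-x>S2; S2-y>S2

Track how much of `xy` has been matched so far: state S0 is no progress, S2 is the absorbing accept state reached once `xy` has occurred. Intermediate states record partial matches; on a mismatch, fall back to the longest reusable overlap.
A 3-state machine:
        x   y  
>  S0   S1  S0 
   S1   S1  S2 
 * S2   S2  S2 
(> = start, * = accepting)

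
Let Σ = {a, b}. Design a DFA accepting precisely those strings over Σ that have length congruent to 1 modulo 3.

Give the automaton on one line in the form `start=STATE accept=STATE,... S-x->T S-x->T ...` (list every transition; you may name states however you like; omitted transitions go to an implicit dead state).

start=q0 accept=q1 q0-a->q1 q0-b->q1 q1-a->q2 q1-b->q2 q2-a->q0 q2-b->q0

Count input length modulo 3: every symbol advances one step around the cycle q0 → q1 → q2 → q0. Accept at q1.
A 3-state machine:
        a   b  
>  q0   q1  q1 
 * q1   q2  q2 
   q2   q0  q0 
(> = start, * = accepting)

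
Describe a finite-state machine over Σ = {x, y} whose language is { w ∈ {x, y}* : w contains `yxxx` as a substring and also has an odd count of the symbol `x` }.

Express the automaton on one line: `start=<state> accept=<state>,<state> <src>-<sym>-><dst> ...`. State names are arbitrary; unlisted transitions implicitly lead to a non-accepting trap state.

start=S0 accept=S8 S0-x->S1 S0-y->S2 S1-x->S0 S1-y->S3 S2-x->S4 S2-y->S2 S3-x->S5 S3-y->S3 S4-x->S6 S4-y->S3 S5-x->S7 S5-y->S2 S6-x->S8 S6-y->S2 S7-x->S9 S7-y->S3 S8-x->S9 S8-y->S8 S9-x->S8 S9-y->S9

Handle the two conditions separately and then intersect. One (5 states) tracks whether and how much of `yxxx` has been seen; the other (2 states) tracks the count of `x`s modulo 2. Each combined state is a pair, one component from each; accept when both components accept.
A 10-state machine:
        x   y  
>  S0   S1  S2 
   S1   S0  S3 
   S2   S4  S2 
   S3   S5  S3 
   S4   S6  S3 
   S5   S7  S2 
   S6   S8  S2 
   S7   S9  S3 
 * S8   S9  S8 
   S9   S8  S9 
(> = start, * = accepting)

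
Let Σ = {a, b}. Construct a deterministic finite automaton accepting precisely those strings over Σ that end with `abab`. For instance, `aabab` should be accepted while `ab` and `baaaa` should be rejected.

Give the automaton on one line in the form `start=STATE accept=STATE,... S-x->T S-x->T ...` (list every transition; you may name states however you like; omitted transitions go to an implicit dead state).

start=q0 accept=q4 q0-a->q1 q0-b->q0 q1-a->q1 q1-b->q2 q2-a->q3 q2-b->q0 q3-a->q1 q3-b->q4 q4-a->q3 q4-b->q0

Let each state record the length of the longest suffix of the input read so far that is also a prefix of `abab`. q1 means the last symbol is `a`; q2 means the last 2 symbols are `ab`; q3 means the last 3 symbols are `aba`; q4 means the last 4 symbols are `abab`. Accept only at q4, where the string currently ends in `abab`.
5 states suffice.
        a   b  
>  q0   q1  q0 
   q1   q1  q2 
   q2   q3  q0 
   q3   q1  q4 
 * q4   q3  q0 
(> = start, * = accepting)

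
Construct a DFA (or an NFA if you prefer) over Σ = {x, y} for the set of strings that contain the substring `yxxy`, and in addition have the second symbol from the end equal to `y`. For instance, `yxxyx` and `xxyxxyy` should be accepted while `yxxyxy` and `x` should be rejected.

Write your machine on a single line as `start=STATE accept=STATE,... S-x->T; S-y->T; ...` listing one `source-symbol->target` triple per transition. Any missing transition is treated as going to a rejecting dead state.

Run two small machines in parallel and take their product. One (5 states) tracks whether and how much of `yxxy` has been seen; the other (7 states) tracks the last 2 symbols read. Each combined state is a pair, one component from each; accept when both components accept.
          x    y  
>  q0     q1   q2 
   q1     q3   q4 
   q2     q5   q6 
   q3     q3   q4 
   q4     q5   q6 
   q5     q7   q4 
   q6     q5   q6 
   q7     q3   q8 
   q8     q9  q10 
 * q9    q11   q8 
 * q10    q9  q10 
   q11   q11   q8 
(> = start, * = accepting)

start=q0; accept=q9,q10; q0-x->q1; q0-y->q2; q1-x->q3; q1-y->q4; q2-x->q5; q2-y->q6; q3-x->q3; q3-y->q4; q4-x->q5; q4-y->q6; q5-x->q7; q5-y->q4; q6-x->q5; q6-y->q6; q7-x->q3; q7-y->q8; q8-x->q9; q8-y->q10; q9-x->q11; q9-y->q8; q10-x->q9; q10-y->q10; q11-x->q11; q11-y->q8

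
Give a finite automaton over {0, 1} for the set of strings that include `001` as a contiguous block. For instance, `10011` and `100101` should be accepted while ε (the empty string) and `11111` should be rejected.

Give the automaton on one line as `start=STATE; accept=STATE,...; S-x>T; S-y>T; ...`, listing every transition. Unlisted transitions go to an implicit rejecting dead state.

States s0..s2 record the length of the longest prefix of `001` that matches the current input suffix. Reaching s3 means `001` has been seen, and we stay there forever. Accept from s3.
With 4 states:
        0   1  
>  s0   s1  s0 
   s1   s2  s0 
   s2   s2  s3 
 * s3   s3  s3 
(> = start, * = accepting)

start=s0; accept=s3; s0-0>s1; s0-1>s0; s1-0>s2; s1-1>s0; s2-0>s2; s2-1>s3; s3-0>s3; s3-1>s3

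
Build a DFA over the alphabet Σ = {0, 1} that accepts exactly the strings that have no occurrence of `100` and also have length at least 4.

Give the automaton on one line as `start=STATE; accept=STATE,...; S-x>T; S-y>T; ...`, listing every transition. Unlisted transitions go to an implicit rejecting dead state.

start=S0; accept=S10,S11,S12; S0-0>S1; S0-1>S2; S1-0>S3; S1-1>S4; S2-0>S5; S2-1>S4; S3-0>S6; S3-1>S7; S4-0>S8; S4-1>S7; S5-0>S9; S5-1>S7; S6-0>S10; S6-1>S11; S7-0>S12; S7-1>S11; S8-0>S9; S8-1>S11; S9-0>S9; S9-1>S9; S10-0>S10; S10-1>S11; S11-0>S12; S11-1>S11; S12-0>S9; S12-1>S11

Run two small machines in parallel and take their product. The first has 4 states tracking partial matches of the forbidden pattern `100`; the second has 6 states tracking the input length, saturating at 5. A product state is a pair (one from each), accepting exactly when both do. After merging equivalent states the machine shrinks.
13 states suffice.
          0    1  
>  S0     S1   S2 
   S1     S3   S4 
   S2     S5   S4 
   S3     S6   S7 
   S4     S8   S7 
   S5     S9   S7 
   S6    S10  S11 
   S7    S12  S11 
   S8     S9  S11 
   S9     S9   S9 
 * S10   S10  S11 
 * S11   S12  S11 
 * S12    S9  S11 
(> = start, * = accepting)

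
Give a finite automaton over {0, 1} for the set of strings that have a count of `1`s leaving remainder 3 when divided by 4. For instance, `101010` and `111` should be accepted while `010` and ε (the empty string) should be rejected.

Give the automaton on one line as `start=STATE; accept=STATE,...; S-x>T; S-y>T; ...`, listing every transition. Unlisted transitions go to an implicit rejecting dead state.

start=A; accept=D; A-0>A; A-1>B; B-0>B; B-1>C; C-0>C; C-1>D; D-0>D; D-1>A

The only thing that matters is how many `1`s have appeared, reduced mod 4. Use one state per residue: A for 0, …, D for 3. Reading `1` moves to the next residue; anything else stays put. D is accepting.
With 4 states:
       0  1 
>  A   A  B 
   B   B  C 
   C   C  D 
 * D   D  A 
(> = start, * = accepting)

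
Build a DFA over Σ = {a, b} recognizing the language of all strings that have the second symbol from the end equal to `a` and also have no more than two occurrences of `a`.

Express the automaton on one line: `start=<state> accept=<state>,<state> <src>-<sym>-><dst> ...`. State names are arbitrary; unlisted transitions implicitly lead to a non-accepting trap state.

start=q0 accept=q3,q4,q8 q0-a->q1 q0-b->q2 q1-a->q3 q1-b->q4 q2-a->q5 q2-b->q6 q3-a->q7 q3-b->q8 q4-a->q9 q4-b->q10 q5-a->q3 q5-b->q4 q6-a->q5 q6-b->q6 q7-a->q7 q7-b->q11 q8-a->q12 q8-b->q13 q9-a->q7 q9-b->q8 q10-a->q9 q10-b->q10 q11-a->q12 q11-b->q14 q12-a->q7 q12-b->q11 q13-a->q12 q13-b->q13 q14-a->q12 q14-b->q14

Run two small machines in parallel and take their product. The first has 7 states tracking the last 2 symbols read; the second has 4 states tracking the count of `a`s, saturating at 3. A product state is a pair (one from each), accepting exactly when both do.
          a    b  
>  q0     q1   q2 
   q1     q3   q4 
   q2     q5   q6 
 * q3     q7   q8 
 * q4     q9  q10 
   q5     q3   q4 
   q6     q5   q6 
   q7     q7  q11 
 * q8    q12  q13 
   q9     q7   q8 
   q10    q9  q10 
   q11   q12  q14 
   q12    q7  q11 
   q13   q12  q13 
   q14   q12  q14 
(> = start, * = accepting)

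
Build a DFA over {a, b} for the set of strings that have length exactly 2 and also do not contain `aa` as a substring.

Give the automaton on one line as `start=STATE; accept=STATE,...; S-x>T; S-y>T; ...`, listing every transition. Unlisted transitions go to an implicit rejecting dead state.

Handle the two conditions separately and then intersect. The first has 4 states tracking the input length, saturating at 3; the second has 3 states tracking partial matches of the forbidden pattern `aa`. A product state is a pair (one from each), accepting exactly when both do.
9 states suffice.
        a   b  
>  q0   q1  q2 
   q1   q3  q4 
   q2   q5  q4 
   q3   q6  q6 
 * q4   q7  q8 
 * q5   q6  q8 
   q6   q6  q6 
   q7   q6  q8 
   q8   q7  q8 
(> = start, * = accepting)

start=q0; accept=q4,q5; q0-a>q1; q0-b>q2; q1-a>q3; q1-b>q4; q2-a>q5; q2-b>q4; q3-a>q6; q3-b>q6; q4-a>q7; q4-b>q8; q5-a>q6; q5-b>q8; q6-a>q6; q6-b>q6; q7-a>q6; q7-b>q8; q8-a>q7; q8-b>q8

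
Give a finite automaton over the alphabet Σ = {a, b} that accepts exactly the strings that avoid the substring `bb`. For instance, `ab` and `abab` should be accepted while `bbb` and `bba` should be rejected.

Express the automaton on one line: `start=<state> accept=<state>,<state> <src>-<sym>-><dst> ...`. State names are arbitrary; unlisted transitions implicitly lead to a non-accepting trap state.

start=S0 accept=S0,S1 S0-a->S0 S0-b->S1 S1-a->S0 S1-b->S2 S2-a->S2 S2-b->S2

This is the complement of 'contains `bb`'. Use the same substring-matching states — S0 through S2 holding how much of `bb` has just been matched — but flip the accepting set: everything except the trap S2 accepts.
A 3-state machine:
        a   b  
>* S0   S0  S1 
 * S1   S0  S2 
   S2   S2  S2 
(> = start, * = accepting)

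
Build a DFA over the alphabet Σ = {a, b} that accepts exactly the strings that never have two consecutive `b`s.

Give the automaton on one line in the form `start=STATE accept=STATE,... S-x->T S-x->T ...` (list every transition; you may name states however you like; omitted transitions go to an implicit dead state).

This is the complement of 'contains `bb`'. Use the same substring-matching states — q0 through q2 holding how much of `bb` has just been matched — but flip the accepting set: everything except the trap q2 accepts.
A 3-state machine:
        a   b  
>* q0   q0  q1 
 * q1   q0  q2 
   q2   q2  q2 
(> = start, * = accepting)

start=q0 accept=q0,q1 q0-a->q0 q0-b->q1 q1-a->q0 q1-b->q2 q2-a->q2 q2-b->q2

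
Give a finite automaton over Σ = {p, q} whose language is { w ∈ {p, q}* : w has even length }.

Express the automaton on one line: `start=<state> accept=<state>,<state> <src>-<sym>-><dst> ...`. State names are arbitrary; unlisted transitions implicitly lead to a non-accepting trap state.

start=s0 accept=s0 s0-p->s1 s0-q->s1 s1-p->s0 s1-q->s0

Count input length modulo 2: every symbol advances one step around the cycle s0 → s1 → s0. Accept at s0.
With 2 states:
        p   q  
>* s0   s1  s1 
   s1   s0  s0 
(> = start, * = accepting)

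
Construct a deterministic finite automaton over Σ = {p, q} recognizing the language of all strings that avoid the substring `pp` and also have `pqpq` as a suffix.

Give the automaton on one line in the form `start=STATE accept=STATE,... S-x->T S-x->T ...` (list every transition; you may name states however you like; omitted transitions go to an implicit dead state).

start=s0 accept=s8 s0-p->s1 s0-q->s0 s1-p->s2 s1-q->s3 s2-p->s2 s2-q->s4 s3-p->s5 s3-q->s0 s4-p->s6 s4-q->s7 s5-p->s2 s5-q->s8 s6-p->s2 s6-q->s9 s7-p->s2 s7-q->s7 s8-p->s5 s8-q->s0 s9-p->s6 s9-q->s7

Handle the two conditions separately and then intersect. One (3 states) tracks partial matches of the forbidden pattern `pp`; the other (5 states) tracks how much of the suffix `pqpq` has currently been matched. Each combined state is a pair, one component from each; accept when both components accept.
10 states suffice.
        p   q  
>  s0   s1  s0 
   s1   s2  s3 
   s2   s2  s4 
   s3   s5  s0 
   s4   s6  s7 
   s5   s2  s8 
   s6   s2  s9 
   s7   s2  s7 
 * s8   s5  s0 
   s9   s6  s7 
(> = start, * = accepting)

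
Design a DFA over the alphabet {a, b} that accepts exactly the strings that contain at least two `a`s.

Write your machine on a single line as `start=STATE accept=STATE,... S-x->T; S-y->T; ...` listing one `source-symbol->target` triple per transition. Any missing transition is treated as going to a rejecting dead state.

start=q0; accept=q2,q3; q0-a->q1; q0-b->q0; q1-a->q2; q1-b->q1; q2-a->q3; q2-b->q2; q3-a->q3; q3-b->q3

Count `a`s, saturating at 3: states q0 through q2 mean 0 through 2 `a`s seen; q3 means more than 2. Each `a` increments (capped at q3); other symbols loop. Accept from {q2, q3}.
4 states suffice.
        a   b  
>  q0   q1  q0 
   q1   q2  q1 
 * q2   q3  q2 
 * q3   q3  q3 
(> = start, * = accepting)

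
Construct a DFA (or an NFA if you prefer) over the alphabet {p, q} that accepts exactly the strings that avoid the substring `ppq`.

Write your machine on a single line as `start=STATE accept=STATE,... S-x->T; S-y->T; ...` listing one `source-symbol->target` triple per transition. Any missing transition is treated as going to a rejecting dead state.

start=A; accept=A,B,C; A-p->B; A-q->A; B-p->C; B-q->A; C-p->C; C-q->D; D-p->D; D-q->D

This is the complement of 'contains `ppq`'. Use the same substring-matching states — A through D holding how much of `ppq` has just been matched — but flip the accepting set: everything except the trap D accepts.
A 4-state machine:
       p  q 
>* A   B  A 
 * B   C  A 
 * C   C  D 
   D   D  D 
(> = start, * = accepting)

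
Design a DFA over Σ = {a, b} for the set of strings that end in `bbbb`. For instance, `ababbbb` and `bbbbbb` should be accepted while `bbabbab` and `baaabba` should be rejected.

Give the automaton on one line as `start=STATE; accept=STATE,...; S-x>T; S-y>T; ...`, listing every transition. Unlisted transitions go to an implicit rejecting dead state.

Remember how much of `bbbb` the current input suffix matches. State s0 means no match yet; s1 means the last symbol is `b`; s2 means the last 2 symbols are `bb`; s3 means the last 3 symbols are `bbb`; s4 means the last 4 symbols are `bbbb`. Only s4 accepts. On a mismatch, fall back to the longest proper suffix that is still a prefix of `bbbb`.
A 5-state machine:
        a   b  
>  s0   s0  s1 
   s1   s0  s2 
   s2   s0  s3 
   s3   s0  s4 
 * s4   s0  s4 
(> = start, * = accepting)

start=s0; accept=s4; s0-a>s0; s0-b>s1; s1-a>s0; s1-b>s2; s2-a>s0; s2-b>s3; s3-a>s0; s3-b>s4; s4-a>s0; s4-b>s4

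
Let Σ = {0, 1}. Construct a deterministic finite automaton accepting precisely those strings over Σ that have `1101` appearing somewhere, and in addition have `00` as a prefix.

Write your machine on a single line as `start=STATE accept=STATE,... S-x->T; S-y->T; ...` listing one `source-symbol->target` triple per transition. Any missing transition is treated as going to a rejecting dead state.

start=A; accept=L; A-0->B; A-1->C; B-0->D; B-1->C; C-0->E; C-1->F; D-0->D; D-1->G; E-0->E; E-1->C; F-0->H; F-1->F; G-0->D; G-1->I; H-0->E; H-1->J; I-0->K; I-1->I; J-0->J; J-1->J; K-0->D; K-1->L; L-0->L; L-1->L

Handle the two conditions separately and then intersect. The first has 5 states tracking whether and how much of `1101` has been seen; the second has 4 states tracking whether the input so far still matches the prefix `00`. A product state is a pair (one from each), accepting exactly when both do.
       0  1 
>  A   B  C 
   B   D  C 
   C   E  F 
   D   D  G 
   E   E  C 
   F   H  F 
   G   D  I 
   H   E  J 
   I   K  I 
   J   J  J 
   K   D  L 
 * L   L  L 
(> = start, * = accepting)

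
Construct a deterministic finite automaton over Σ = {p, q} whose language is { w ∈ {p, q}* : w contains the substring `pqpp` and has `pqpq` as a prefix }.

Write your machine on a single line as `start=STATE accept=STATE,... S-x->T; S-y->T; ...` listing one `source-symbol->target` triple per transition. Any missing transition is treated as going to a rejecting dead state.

start=S0; accept=S8; S0-p->S1; S0-q->S2; S1-p->S2; S1-q->S3; S2-p->S2; S2-q->S2; S3-p->S4; S3-q->S2; S4-p->S2; S4-q->S5; S5-p->S6; S5-q->S7; S6-p->S8; S6-q->S5; S7-p->S9; S7-q->S7; S8-p->S8; S8-q->S8; S9-p->S9; S9-q->S5

Handle the two conditions separately and then intersect. The first has 5 states tracking whether and how much of `pqpp` has been seen; the second has 6 states tracking whether the input so far still matches the prefix `pqpq`. A product state is a pair (one from each), accepting exactly when both do. Minimizing collapses redundant product states.
10 states suffice.
        p   q  
>  S0   S1  S2 
   S1   S2  S3 
   S2   S2  S2 
   S3   S4  S2 
   S4   S2  S5 
   S5   S6  S7 
   S6   S8  S5 
   S7   S9  S7 
 * S8   S8  S8 
   S9   S9  S5 
(> = start, * = accepting)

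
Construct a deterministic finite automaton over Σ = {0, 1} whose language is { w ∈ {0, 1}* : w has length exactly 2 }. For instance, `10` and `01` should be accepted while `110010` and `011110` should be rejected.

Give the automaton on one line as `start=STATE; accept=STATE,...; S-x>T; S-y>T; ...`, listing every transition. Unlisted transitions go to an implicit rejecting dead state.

start=A; accept=C; A-0>B; A-1>B; B-0>C; B-1>C; C-0>D; C-1>D; D-0>D; D-1>D

Count input length up to 3: every symbol moves from A toward D, which means 'more than 2' and absorbs. Accept from {C}.
       0  1 
>  A   B  B 
   B   C  C 
 * C   D  D 
   D   D  D 
(> = start, * = accepting)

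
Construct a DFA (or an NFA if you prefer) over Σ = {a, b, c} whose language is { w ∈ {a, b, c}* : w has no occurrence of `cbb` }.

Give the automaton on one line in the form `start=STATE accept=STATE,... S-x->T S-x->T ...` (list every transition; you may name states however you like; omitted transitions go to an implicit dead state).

This is the complement of 'contains `cbb`'. Use the same substring-matching states — s0 through s3 holding how much of `cbb` has just been matched — but flip the accepting set: everything except the trap s3 accepts.
With 4 states:
        a   b   c  
>* s0   s0  s0  s1 
 * s1   s0  s2  s1 
 * s2   s0  s3  s1 
   s3   s3  s3  s3 
(> = start, * = accepting)

start=s0 accept=s0,s1,s2 s0-a->s0 s0-b->s0 s0-c->s1 s1-a->s0 s1-b->s2 s1-c->s1 s2-a->s0 s2-b->s3 s2-c->s1 s3-a->s3 s3-b->s3 s3-c->s3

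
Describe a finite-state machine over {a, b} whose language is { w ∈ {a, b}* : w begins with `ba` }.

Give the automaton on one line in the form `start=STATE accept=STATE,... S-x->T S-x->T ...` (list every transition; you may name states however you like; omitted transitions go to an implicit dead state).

start=q0 accept=q2 q0-a->q3 q0-b->q1 q1-a->q2 q1-b->q3 q2-a->q2 q2-b->q2 q3-a->q3 q3-b->q3

Walk along `ba` while the input agrees: from q0 take `b` to q1, and so on. Any deviation drops to the rejecting sink q3. Once q2 is reached the prefix is confirmed and every continuation is accepted.
With 4 states:
        a   b  
>  q0   q3  q1 
   q1   q2  q3 
 * q2   q2  q2 
   q3   q3  q3 
(> = start, * = accepting)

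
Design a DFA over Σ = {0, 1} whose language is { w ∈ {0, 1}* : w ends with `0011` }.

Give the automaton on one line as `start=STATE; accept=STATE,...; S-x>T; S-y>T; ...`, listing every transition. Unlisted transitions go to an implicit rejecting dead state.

Let each state record the length of the longest suffix of the input read so far that is also a prefix of `0011`. s1 means the last symbol is `0`; s2 means the last 2 symbols are `00`; s3 means the last 3 symbols are `001`; s4 means the last 4 symbols are `0011`. Accept only at s4, where the string currently ends in `0011`.
A 5-state machine:
        0   1  
>  s0   s1  s0 
   s1   s2  s0 
   s2   s2  s3 
   s3   s1  s4 
 * s4   s1  s0 
(> = start, * = accepting)

start=s0; accept=s4; s0-0>s1; s0-1>s0; s1-0>s2; s1-1>s0; s2-0>s2; s2-1>s3; s3-0>s1; s3-1>s4; s4-0>s1; s4-1>s0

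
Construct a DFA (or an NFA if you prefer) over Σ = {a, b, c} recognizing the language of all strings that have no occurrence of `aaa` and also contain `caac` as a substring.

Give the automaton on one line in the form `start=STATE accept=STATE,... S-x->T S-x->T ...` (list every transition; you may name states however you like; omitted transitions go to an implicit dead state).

Build one automaton per condition and run them in lockstep. One (4 states) tracks partial matches of the forbidden pattern `aaa`; the other (5 states) tracks whether and how much of `caac` has been seen. Each combined state is a pair, one component from each; accept when both components accept. Equivalent product states are then merged.
10 states suffice.
        a   b   c  
>  q0   q1  q0  q2 
   q1   q3  q0  q2 
   q2   q4  q0  q2 
   q3   q5  q0  q2 
   q4   q6  q0  q2 
   q5   q5  q5  q5 
   q6   q5  q0  q7 
 * q7   q8  q7  q7 
 * q8   q9  q7  q7 
 * q9   q5  q7  q7 
(> = start, * = accepting)

start=q0 accept=q7,q8,q9 q0-a->q1 q0-b->q0 q0-c->q2 q1-a->q3 q1-b->q0 q1-c->q2 q2-a->q4 q2-b->q0 q2-c->q2 q3-a->q5 q3-b->q0 q3-c->q2 q4-a->q6 q4-b->q0 q4-c->q2 q5-a->q5 q5-b->q5 q5-c->q5 q6-a->q5 q6-b->q0 q6-c->q7 q7-a->q8 q7-b->q7 q7-c->q7 q8-a->q9 q8-b->q7 q8-c->q7 q9-a->q5 q9-b->q7 q9-c->q7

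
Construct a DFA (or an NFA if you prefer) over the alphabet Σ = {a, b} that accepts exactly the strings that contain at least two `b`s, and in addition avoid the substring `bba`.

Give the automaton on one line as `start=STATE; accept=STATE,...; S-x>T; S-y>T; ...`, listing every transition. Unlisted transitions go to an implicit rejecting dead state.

start=S0; accept=S3,S4,S6,S7,S9,S10; S0-a>S0; S0-b>S1; S1-a>S2; S1-b>S3; S2-a>S2; S2-b>S4; S3-a>S5; S3-b>S6; S4-a>S7; S4-b>S6; S5-a>S5; S5-b>S8; S6-a>S8; S6-b>S6; S7-a>S7; S7-b>S9; S8-a>S8; S8-b>S8; S9-a>S10; S9-b>S6; S10-a>S10; S10-b>S9

Run two small machines in parallel and take their product. One (4 states) tracks the count of `b`s, saturating at 3; the other (4 states) tracks partial matches of the forbidden pattern `bba`. Each combined state is a pair, one component from each; accept when both components accept.
11 states suffice.
          a    b  
>  S0     S0   S1 
   S1     S2   S3 
   S2     S2   S4 
 * S3     S5   S6 
 * S4     S7   S6 
   S5     S5   S8 
 * S6     S8   S6 
 * S7     S7   S9 
   S8     S8   S8 
 * S9    S10   S6 
 * S10   S10   S9 
(> = start, * = accepting)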